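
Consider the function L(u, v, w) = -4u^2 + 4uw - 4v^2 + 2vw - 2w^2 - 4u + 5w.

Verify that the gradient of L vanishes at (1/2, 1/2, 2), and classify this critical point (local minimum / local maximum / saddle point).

local maximum

∇L = (-8u + 4w - 4, -8v + 2w, 4u + 2v - 4w + 5); substituting (1/2, 1/2, 2) gives ∇L = (0, 0, 0), so (1/2, 1/2, 2) is indeed a critical point.
The Hessian is constant: H = [[-8, 0, 4], [0, -8, 2], [4, 2, -4]].
Leading principal minors: Δ₁ = -8, Δ₂ = 64, Δ₃ = -96.
The minors alternate sign starting negative (−, +, −), so H is negative definite: a local maximum.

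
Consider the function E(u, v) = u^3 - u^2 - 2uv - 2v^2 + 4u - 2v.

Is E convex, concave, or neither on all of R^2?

neither

The term u^3 is cubic, so the Hessian is not constant.
∂²E/∂u² = 6u - 2, which takes both signs as u varies (negative for sufficiently negative u). A diagonal entry of the Hessian changing sign means the Hessian is neither positive- nor negative-semidefinite on all of R^2.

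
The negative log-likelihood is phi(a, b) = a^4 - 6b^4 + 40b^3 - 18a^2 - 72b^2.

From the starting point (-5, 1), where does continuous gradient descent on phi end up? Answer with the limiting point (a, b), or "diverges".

(-3, 2)

phi is separable, so gradient descent decouples: a follows -∂phi/∂a, b follows -∂phi/∂b.
∂phi/∂a = 4a(a - 3)(a + 3); at a=-5 this is -320, so a increases.
∂phi/∂b = -24b(b - 3)(b - 2); at b=1 this is -48, so b increases.
a converges to its nearest critical value -3 (a local min of the a-part); b converges to 2. The iterate converges to (-3, 2).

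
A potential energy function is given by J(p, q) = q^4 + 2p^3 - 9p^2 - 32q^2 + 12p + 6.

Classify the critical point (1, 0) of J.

local maximum

The mixed partial ∂²J/∂p∂q is 0, so the Hessian at any point is diag(J_pp, J_qq) = diag(6(2p - 3), 4(3q^2 - 16)).
At (1, 0): H = diag(-6, -64).
Both eigenvalues are negative, so H is negative definite: a local maximum.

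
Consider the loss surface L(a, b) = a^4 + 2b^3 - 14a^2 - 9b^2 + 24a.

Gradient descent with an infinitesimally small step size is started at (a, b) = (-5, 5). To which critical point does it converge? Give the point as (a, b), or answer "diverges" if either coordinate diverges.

L is separable, so gradient descent decouples: a follows -∂L/∂a, b follows -∂L/∂b.
∂L/∂a = 4(a - 2)(a - 1)(a + 3); at a=-5 this is -336, so a increases.
∂L/∂b = 6b(b - 3); at b=5 this is 60, so b decreases.
a converges to its nearest critical value -3 (a local min of the a-part); b converges to 3. The iterate converges to (-3, 3).

(-3, 3)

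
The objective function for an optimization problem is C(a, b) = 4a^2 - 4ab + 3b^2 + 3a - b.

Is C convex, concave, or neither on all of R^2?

convex

C is quadratic, so its Hessian is the constant matrix H = [[8, -4], [-4, 6]].
det(H) = 32, tr(H) = 14.
det(H) > 0 and tr(H) > 0, so H is positive definite everywhere: convex.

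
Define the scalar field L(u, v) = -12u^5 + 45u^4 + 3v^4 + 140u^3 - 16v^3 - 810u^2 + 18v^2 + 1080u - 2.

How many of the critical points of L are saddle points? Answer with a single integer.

L separates as a function of u plus a function of v, so ∇L=0 decouples.
∂L/∂u = -60(u - 3)(u - 2)(u - 1)(u + 3) = 0 at u ∈ {-3, 1, 2, 3}; ∂L/∂v = 12v(v - 3)(v - 1) = 0 at v ∈ {0, 1, 3}.
The Hessian is diagonal: diag(L_uu, L_vv). Second derivatives: L_uu(-3)=7200, L_uu(1)=-480, L_uu(2)=300, L_uu(3)=-720; L_vv(0)=36, L_vv(1)=-24, L_vv(3)=72.
Saddle points occur where the two diagonal entries have opposite signs: (-3, 1), (1, 0), (1, 3), (2, 1), (3, 0), (3, 3). Count: 6.

6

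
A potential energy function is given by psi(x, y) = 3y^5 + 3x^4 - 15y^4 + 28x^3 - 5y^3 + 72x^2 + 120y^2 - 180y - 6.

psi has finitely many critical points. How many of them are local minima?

psi separates as a function of x plus a function of y, so ∇psi=0 decouples.
∂psi/∂x = 12x(x + 3)(x + 4) = 0 at x ∈ {-4, -3, 0}; ∂psi/∂y = 15(y - 3)(y - 2)(y - 1)(y + 2) = 0 at y ∈ {-2, 1, 2, 3}.
The Hessian is diagonal: diag(psi_xx, psi_yy). Second derivatives: psi_xx(-4)=48, psi_xx(-3)=-36, psi_xx(0)=144; psi_yy(-2)=-900, psi_yy(1)=90, psi_yy(2)=-60, psi_yy(3)=150.
Local minima occur where both diagonal entries positive: (-4, 1), (-4, 3), (0, 1), (0, 3). Count: 4.

4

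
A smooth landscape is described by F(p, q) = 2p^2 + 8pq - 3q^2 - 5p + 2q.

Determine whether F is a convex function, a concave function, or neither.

F is quadratic, so its Hessian is the constant matrix H = [[4, 8], [8, -6]].
det(H) = -88, tr(H) = -2.
det(H) < 0, so H is indefinite: neither convex nor concave.

neither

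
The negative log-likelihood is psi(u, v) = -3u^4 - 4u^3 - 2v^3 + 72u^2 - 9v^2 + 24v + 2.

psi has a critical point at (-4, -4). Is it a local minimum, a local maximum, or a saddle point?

The mixed partial ∂²psi/∂u∂v is 0, so the Hessian at any point is diag(psi_uu, psi_vv) = diag(12(-3u^2 - 2u + 12), -6(2v + 3)).
At (-4, -4): H = diag(-336, 30).
The eigenvalues have opposite signs, so H is indefinite: a saddle point.

saddle point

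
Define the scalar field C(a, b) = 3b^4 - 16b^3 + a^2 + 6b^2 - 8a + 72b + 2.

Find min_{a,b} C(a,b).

C(a,b) separates as P(a) + Q(b) + 2, so its minimum is min P + min Q + 2.
P'(a) = 2a - 8 vanishes at a ∈ {4}; Q'(b) = 12(b - 3)(b - 2)(b + 1) vanishes at b ∈ {-1, 2, 3}.
Local minima of P (where P''>0): P(4)=-16. Local minima of Q: Q(-1)=-47, Q(3)=81.
So the global minimum of C is P(4) + Q(-1) + 2 = -16 − 47 + 2 = -61, attained at (4, -1).

-61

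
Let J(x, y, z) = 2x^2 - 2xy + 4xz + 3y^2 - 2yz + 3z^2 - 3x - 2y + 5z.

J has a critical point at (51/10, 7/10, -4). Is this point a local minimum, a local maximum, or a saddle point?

The Hessian is constant: H = [[4, -2, 4], [-2, 6, -2], [4, -2, 6]].
Leading principal minors: Δ₁ = 4, Δ₂ = 20, Δ₃ = 40.
All leading minors are positive, so H is positive definite: a local minimum.

local minimum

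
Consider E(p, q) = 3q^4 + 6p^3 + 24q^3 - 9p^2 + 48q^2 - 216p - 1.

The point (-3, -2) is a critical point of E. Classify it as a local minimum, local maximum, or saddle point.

The mixed partial ∂²E/∂p∂q is 0, so the Hessian at any point is diag(E_pp, E_qq) = diag(18(2p - 1), 12(3q^2 + 12q + 8)).
At (-3, -2): H = diag(-126, -48).
Both eigenvalues are negative, so H is negative definite: a local maximum.

local maximum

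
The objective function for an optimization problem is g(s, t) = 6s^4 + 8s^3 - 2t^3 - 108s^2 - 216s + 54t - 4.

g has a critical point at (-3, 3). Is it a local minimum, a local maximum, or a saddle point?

saddle point

The mixed partial ∂²g/∂s∂t is 0, so the Hessian at any point is diag(g_ss, g_tt) = diag(24(3s^2 + 2s - 9), -12t).
At (-3, 3): H = diag(288, -36).
The eigenvalues have opposite signs, so H is indefinite: a saddle point.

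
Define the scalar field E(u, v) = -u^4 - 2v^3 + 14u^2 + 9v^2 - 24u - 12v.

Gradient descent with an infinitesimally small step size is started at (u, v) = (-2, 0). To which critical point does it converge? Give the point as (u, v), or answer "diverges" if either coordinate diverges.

(1, 1)

E is separable, so gradient descent decouples: u follows -∂E/∂u, v follows -∂E/∂v.
∂E/∂u = -4(u - 2)(u - 1)(u + 3); at u=-2 this is -48, so u increases.
∂E/∂v = -6(v - 2)(v - 1); at v=0 this is -12, so v increases.
u converges to its nearest critical value 1 (a local min of the u-part); v converges to 1. The iterate converges to (1, 1).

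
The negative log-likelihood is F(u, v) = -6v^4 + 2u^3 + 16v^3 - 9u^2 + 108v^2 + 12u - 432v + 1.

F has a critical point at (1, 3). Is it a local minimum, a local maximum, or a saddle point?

local maximum

The mixed partial ∂²F/∂u∂v is 0, so the Hessian at any point is diag(F_uu, F_vv) = diag(6(2u - 3), 24(-3v^2 + 4v + 9)).
At (1, 3): H = diag(-6, -144).
Both eigenvalues are negative, so H is negative definite: a local maximum.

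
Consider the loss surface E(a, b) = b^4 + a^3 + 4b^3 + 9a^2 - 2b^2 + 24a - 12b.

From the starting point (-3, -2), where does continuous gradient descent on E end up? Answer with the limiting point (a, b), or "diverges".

(-2, -3)

E is separable, so gradient descent decouples: a follows -∂E/∂a, b follows -∂E/∂b.
∂E/∂a = 3(a + 2)(a + 4); at a=-3 this is -3, so a increases.
∂E/∂b = 4(b - 1)(b + 1)(b + 3); at b=-2 this is 12, so b decreases.
a converges to its nearest critical value -2 (a local min of the a-part); b converges to -3. The iterate converges to (-2, -3).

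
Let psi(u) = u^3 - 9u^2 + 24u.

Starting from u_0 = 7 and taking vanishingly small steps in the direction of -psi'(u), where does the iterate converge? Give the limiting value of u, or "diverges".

4

psi'(u) = 3(u - 4)(u - 2), so psi'(7) = 45.
Gradient descent moves in the -psi' direction, i.e. u is decreasing.
The nearest critical point in that direction is u = 4, where psi'' = 6 > 0 (a local minimum). The iterate converges there.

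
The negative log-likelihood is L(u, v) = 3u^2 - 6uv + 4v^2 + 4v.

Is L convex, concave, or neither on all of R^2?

convex

L is quadratic, so its Hessian is the constant matrix H = [[6, -6], [-6, 8]].
det(H) = 12, tr(H) = 14.
det(H) > 0 and tr(H) > 0, so H is positive definite everywhere: convex.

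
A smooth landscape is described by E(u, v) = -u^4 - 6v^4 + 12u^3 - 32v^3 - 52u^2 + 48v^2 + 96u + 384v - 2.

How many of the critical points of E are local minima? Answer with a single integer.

1

E separates as a function of u plus a function of v, so ∇E=0 decouples.
∂E/∂u = -4(u - 4)(u - 3)(u - 2) = 0 at u ∈ {2, 3, 4}; ∂E/∂v = -24(v - 2)(v + 2)(v + 4) = 0 at v ∈ {-4, -2, 2}.
The Hessian is diagonal: diag(E_uu, E_vv). Second derivatives: E_uu(2)=-8, E_uu(3)=4, E_uu(4)=-8; E_vv(-4)=-288, E_vv(-2)=192, E_vv(2)=-576.
Local minima occur where both diagonal entries positive: (3, -2). Count: 1.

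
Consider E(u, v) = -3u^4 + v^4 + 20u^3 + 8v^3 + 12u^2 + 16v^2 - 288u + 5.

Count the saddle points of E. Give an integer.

E separates as a function of u plus a function of v, so ∇E=0 decouples.
∂E/∂u = -12(u - 4)(u - 3)(u + 2) = 0 at u ∈ {-2, 3, 4}; ∂E/∂v = 4v(v + 2)(v + 4) = 0 at v ∈ {-4, -2, 0}.
The Hessian is diagonal: diag(E_uu, E_vv). Second derivatives: E_uu(-2)=-360, E_uu(3)=60, E_uu(4)=-72; E_vv(-4)=32, E_vv(-2)=-16, E_vv(0)=32.
Saddle points occur where the two diagonal entries have opposite signs: (-2, -4), (-2, 0), (3, -2), (4, -4), (4, 0). Count: 5.

5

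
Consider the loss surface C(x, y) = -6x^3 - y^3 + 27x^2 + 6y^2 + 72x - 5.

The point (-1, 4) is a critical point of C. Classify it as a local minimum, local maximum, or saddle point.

The mixed partial ∂²C/∂x∂y is 0, so the Hessian at any point is diag(C_xx, C_yy) = diag(18(-2x + 3), 6(-y + 2)).
At (-1, 4): H = diag(90, -12).
The eigenvalues have opposite signs, so H is indefinite: a saddle point.

saddle point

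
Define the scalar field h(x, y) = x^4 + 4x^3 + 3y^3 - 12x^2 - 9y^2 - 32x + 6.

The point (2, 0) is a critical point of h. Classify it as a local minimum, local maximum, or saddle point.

saddle point

The mixed partial ∂²h/∂x∂y is 0, so the Hessian at any point is diag(h_xx, h_yy) = diag(12(x^2 + 2x - 2), 18(y - 1)).
At (2, 0): H = diag(72, -18).
The eigenvalues have opposite signs, so H is indefinite: a saddle point.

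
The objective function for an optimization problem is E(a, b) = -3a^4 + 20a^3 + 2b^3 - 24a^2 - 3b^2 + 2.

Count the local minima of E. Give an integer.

E separates as a function of a plus a function of b, so ∇E=0 decouples.
∂E/∂a = -12a(a - 4)(a - 1) = 0 at a ∈ {0, 1, 4}; ∂E/∂b = 6b(b - 1) = 0 at b ∈ {0, 1}.
The Hessian is diagonal: diag(E_aa, E_bb). Second derivatives: E_aa(0)=-48, E_aa(1)=36, E_aa(4)=-144; E_bb(0)=-6, E_bb(1)=6.
Local minima occur where both diagonal entries positive: (1, 1). Count: 1.

1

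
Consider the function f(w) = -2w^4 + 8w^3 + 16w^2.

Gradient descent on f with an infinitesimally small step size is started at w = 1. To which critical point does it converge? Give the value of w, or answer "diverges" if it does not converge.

f'(w) = -8w(w - 4)(w + 1), so f'(1) = 48.
Gradient descent moves in the -f' direction, i.e. w is decreasing.
The nearest critical point in that direction is w = 0, where f'' = 32 > 0 (a local minimum). The iterate converges there.

0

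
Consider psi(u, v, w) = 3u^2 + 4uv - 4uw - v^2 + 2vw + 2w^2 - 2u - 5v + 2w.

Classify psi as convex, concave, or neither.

psi is quadratic, so its Hessian is the constant matrix H = [[6, 4, -4], [4, -2, 2], [-4, 2, 4]].
Leading principal minors: 6, -28, -168.
Neither pattern holds ⇒ H is indefinite ⇒ neither convex nor concave.

neither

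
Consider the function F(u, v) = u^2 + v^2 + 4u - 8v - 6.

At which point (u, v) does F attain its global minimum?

F(u,v) separates as P(u) + Q(v) − 6, so its minimum is min P + min Q − 6.
P'(u) = 2u + 4 vanishes at u ∈ {-2}; Q'(v) = 2v - 8 vanishes at v ∈ {4}.
Local minima of P (where P''>0): P(-2)=-4. Local minima of Q: Q(4)=-16.
So the global minimum of F is P(-2) + Q(4) − 6 = -4 − 16 − 6 = -26, attained at (-2, 4).

(-2, 4)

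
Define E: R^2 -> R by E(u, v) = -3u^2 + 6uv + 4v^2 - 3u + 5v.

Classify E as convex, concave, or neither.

E is quadratic, so its Hessian is the constant matrix H = [[-6, 6], [6, 8]].
det(H) = -84, tr(H) = 2.
det(H) < 0, so H is indefinite: neither convex nor concave.

neither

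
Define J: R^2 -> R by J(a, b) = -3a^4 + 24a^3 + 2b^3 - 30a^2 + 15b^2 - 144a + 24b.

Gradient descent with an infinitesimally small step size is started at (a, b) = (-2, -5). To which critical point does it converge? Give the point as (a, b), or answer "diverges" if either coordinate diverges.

J is separable, so gradient descent decouples: a follows -∂J/∂a, b follows -∂J/∂b.
∂J/∂a = -12(a - 4)(a - 3)(a + 1); at a=-2 this is 360, so a decreases.
∂J/∂b = 6(b + 1)(b + 4); at b=-5 this is 24, so b decreases.
The a-coordinate has no critical point in that direction and runs off to infinity.

diverges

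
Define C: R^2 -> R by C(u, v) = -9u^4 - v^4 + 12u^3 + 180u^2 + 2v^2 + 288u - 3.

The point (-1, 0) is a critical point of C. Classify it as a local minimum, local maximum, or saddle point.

local minimum

The mixed partial ∂²C/∂u∂v is 0, so the Hessian at any point is diag(C_uu, C_vv) = diag(36(-3u^2 + 2u + 10), 4(-3v^2 + 1)).
At (-1, 0): H = diag(180, 4).
Both eigenvalues are positive, so H is positive definite: a local minimum.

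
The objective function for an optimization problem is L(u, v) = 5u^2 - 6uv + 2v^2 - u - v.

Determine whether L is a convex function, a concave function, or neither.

convex

L is quadratic, so its Hessian is the constant matrix H = [[10, -6], [-6, 4]].
det(H) = 4, tr(H) = 14.
det(H) > 0 and tr(H) > 0, so H is positive definite everywhere: convex.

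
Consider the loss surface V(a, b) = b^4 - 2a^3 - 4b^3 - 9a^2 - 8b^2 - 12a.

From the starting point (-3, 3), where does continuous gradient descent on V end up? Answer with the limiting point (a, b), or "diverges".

(-2, 4)

V is separable, so gradient descent decouples: a follows -∂V/∂a, b follows -∂V/∂b.
∂V/∂a = -6(a + 1)(a + 2); at a=-3 this is -12, so a increases.
∂V/∂b = 4b(b - 4)(b + 1); at b=3 this is -48, so b increases.
a converges to its nearest critical value -2 (a local min of the a-part); b converges to 4. The iterate converges to (-2, 4).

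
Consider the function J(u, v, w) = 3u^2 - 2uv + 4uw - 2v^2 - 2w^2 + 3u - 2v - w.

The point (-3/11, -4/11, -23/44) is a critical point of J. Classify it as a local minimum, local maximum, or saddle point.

The Hessian is constant: H = [[6, -2, 4], [-2, -4, 0], [4, 0, -4]].
Leading principal minors: Δ₁ = 6, Δ₂ = -28, Δ₃ = 176.
The minors fit neither the all-positive nor the alternating-sign pattern, so H is indefinite: a saddle point.

saddle point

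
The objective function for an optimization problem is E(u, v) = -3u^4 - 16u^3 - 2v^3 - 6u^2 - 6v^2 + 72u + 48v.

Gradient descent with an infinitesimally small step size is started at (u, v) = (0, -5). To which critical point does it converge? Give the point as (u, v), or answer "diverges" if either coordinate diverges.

E is separable, so gradient descent decouples: u follows -∂E/∂u, v follows -∂E/∂v.
∂E/∂u = -12(u - 1)(u + 2)(u + 3); at u=0 this is 72, so u decreases.
∂E/∂v = -6(v - 2)(v + 4); at v=-5 this is -42, so v increases.
u converges to its nearest critical value -2 (a local min of the u-part); v converges to -4. The iterate converges to (-2, -4).

(-2, -4)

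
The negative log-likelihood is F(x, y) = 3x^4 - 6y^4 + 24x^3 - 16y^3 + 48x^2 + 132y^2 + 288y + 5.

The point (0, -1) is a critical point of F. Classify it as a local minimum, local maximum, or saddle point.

local minimum

The mixed partial ∂²F/∂x∂y is 0, so the Hessian at any point is diag(F_xx, F_yy) = diag(12(3x^2 + 12x + 8), 24(-3y^2 - 4y + 11)).
At (0, -1): H = diag(96, 288).
Both eigenvalues are positive, so H is positive definite: a local minimum.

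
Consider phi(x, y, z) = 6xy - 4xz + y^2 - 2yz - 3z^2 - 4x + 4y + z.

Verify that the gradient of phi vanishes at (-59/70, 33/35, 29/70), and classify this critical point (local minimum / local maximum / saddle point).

saddle point

∇phi = (6y - 4z - 4, 6x + 2y - 2z + 4, -4x - 2y - 6z + 1); substituting (-59/70, 33/35, 29/70) gives ∇phi = (0, 0, 0), so (-59/70, 33/35, 29/70) is indeed a critical point.
The Hessian is constant: H = [[0, 6, -4], [6, 2, -2], [-4, -2, -6]].
Leading principal minors: Δ₁ = 0, Δ₂ = -36, Δ₃ = 280.
The minors fit neither the all-positive nor the alternating-sign pattern, so H is indefinite: a saddle point.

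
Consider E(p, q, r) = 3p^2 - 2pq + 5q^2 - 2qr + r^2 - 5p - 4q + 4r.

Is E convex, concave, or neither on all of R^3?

convex

E is quadratic, so its Hessian is the constant matrix H = [[6, -2, 0], [-2, 10, -2], [0, -2, 2]].
Leading principal minors: 6, 56, 88.
All positive ⇒ H ≻ 0 ⇒ convex.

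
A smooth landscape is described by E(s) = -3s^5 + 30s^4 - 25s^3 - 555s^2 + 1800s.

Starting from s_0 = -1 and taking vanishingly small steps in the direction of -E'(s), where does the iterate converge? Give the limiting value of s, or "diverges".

E'(s) = -15(s - 5)(s - 4)(s - 2)(s + 3), so E'(-1) = 2700.
Gradient descent moves in the -E' direction, i.e. s is decreasing.
The nearest critical point in that direction is s = -3, where E'' = 4200 > 0 (a local minimum). The iterate converges there.

-3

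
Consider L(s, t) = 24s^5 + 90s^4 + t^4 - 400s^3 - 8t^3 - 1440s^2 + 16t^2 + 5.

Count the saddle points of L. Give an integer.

6

L separates as a function of s plus a function of t, so ∇L=0 decouples.
∂L/∂s = 120s(s - 3)(s + 2)(s + 4) = 0 at s ∈ {-4, -2, 0, 3}; ∂L/∂t = 4t(t - 4)(t - 2) = 0 at t ∈ {0, 2, 4}.
The Hessian is diagonal: diag(L_ss, L_tt). Second derivatives: L_ss(-4)=-6720, L_ss(-2)=2400, L_ss(0)=-2880, L_ss(3)=12600; L_tt(0)=32, L_tt(2)=-16, L_tt(4)=32.
Saddle points occur where the two diagonal entries have opposite signs: (-4, 0), (-4, 4), (-2, 2), (0, 0), (0, 4), (3, 2). Count: 6.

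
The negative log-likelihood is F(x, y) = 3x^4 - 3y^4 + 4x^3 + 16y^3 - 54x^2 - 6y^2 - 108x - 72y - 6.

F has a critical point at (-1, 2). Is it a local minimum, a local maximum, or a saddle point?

The mixed partial ∂²F/∂x∂y is 0, so the Hessian at any point is diag(F_xx, F_yy) = diag(12(3x^2 + 2x - 9), 12(-3y^2 + 8y - 1)).
At (-1, 2): H = diag(-96, 36).
The eigenvalues have opposite signs, so H is indefinite: a saddle point.

saddle point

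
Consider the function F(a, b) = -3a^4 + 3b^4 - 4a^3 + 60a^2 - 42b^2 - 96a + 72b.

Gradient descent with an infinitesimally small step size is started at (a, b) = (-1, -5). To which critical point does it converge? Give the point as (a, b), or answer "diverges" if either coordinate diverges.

F is separable, so gradient descent decouples: a follows -∂F/∂a, b follows -∂F/∂b.
∂F/∂a = -12(a - 2)(a - 1)(a + 4); at a=-1 this is -216, so a increases.
∂F/∂b = 12(b - 2)(b - 1)(b + 3); at b=-5 this is -1008, so b increases.
a converges to its nearest critical value 1 (a local min of the a-part); b converges to -3. The iterate converges to (1, -3).

(1, -3)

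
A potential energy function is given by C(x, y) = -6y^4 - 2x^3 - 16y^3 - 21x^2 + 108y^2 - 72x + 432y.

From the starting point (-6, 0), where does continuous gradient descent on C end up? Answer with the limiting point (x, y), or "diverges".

(-4, -2)

C is separable, so gradient descent decouples: x follows -∂C/∂x, y follows -∂C/∂y.
∂C/∂x = -6(x + 3)(x + 4); at x=-6 this is -36, so x increases.
∂C/∂y = -24(y - 3)(y + 2)(y + 3); at y=0 this is 432, so y decreases.
x converges to its nearest critical value -4 (a local min of the x-part); y converges to -2. The iterate converges to (-4, -2).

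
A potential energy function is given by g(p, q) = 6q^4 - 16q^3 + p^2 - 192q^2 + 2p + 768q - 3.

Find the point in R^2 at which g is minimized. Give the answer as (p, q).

(-1, -4)

g(p,q) separates as A(p) + B(q) − 3, so its minimum is min A + min B − 3.
A'(p) = 2p + 2 vanishes at p ∈ {-1}; B'(q) = 24(q - 4)(q - 2)(q + 4) vanishes at q ∈ {-4, 2, 4}.
Local minima of A (where A''>0): A(-1)=-1. Local minima of B: B(-4)=-3584, B(4)=512.
So the global minimum of g is A(-1) + B(-4) − 3 = -1 − 3584 − 3 = -3588, attained at (-1, -4).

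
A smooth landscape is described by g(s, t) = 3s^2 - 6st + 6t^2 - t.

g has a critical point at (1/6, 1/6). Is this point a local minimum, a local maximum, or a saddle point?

local minimum

The Hessian of g is constant: H = [[6, -6], [-6, 12]].
det(H) = 6·12 − (-6)² = 36.
det(H) > 0 and tr(H) = 18 > 0, so H is positive definite and the point is a local minimum.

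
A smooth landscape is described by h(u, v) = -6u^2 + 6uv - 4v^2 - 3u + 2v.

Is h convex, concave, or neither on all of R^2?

h is quadratic, so its Hessian is the constant matrix H = [[-12, 6], [6, -8]].
det(H) = 60, tr(H) = -20.
det(H) > 0 and tr(H) < 0, so H is negative definite everywhere: concave.

concave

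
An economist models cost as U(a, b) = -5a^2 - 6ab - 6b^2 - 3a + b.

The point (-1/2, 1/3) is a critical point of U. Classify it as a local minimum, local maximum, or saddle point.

The Hessian of U is constant: H = [[-10, -6], [-6, -12]].
det(H) = (-10)·(-12) − (-6)² = 84.
det(H) > 0 and tr(H) = -22 < 0, so H is negative definite and the point is a local maximum.

local maximum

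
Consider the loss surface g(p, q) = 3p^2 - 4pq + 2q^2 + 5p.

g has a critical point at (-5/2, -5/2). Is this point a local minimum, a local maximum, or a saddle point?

The Hessian of g is constant: H = [[6, -4], [-4, 4]].
det(H) = 6·4 − (-4)² = 8.
det(H) > 0 and tr(H) = 10 > 0, so H is positive definite and the point is a local minimum.

local minimum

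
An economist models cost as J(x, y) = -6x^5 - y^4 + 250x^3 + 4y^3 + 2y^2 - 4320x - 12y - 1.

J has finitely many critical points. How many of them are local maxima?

4

J separates as a function of x plus a function of y, so ∇J=0 decouples.
∂J/∂x = -30(x - 4)(x - 3)(x + 3)(x + 4) = 0 at x ∈ {-4, -3, 3, 4}; ∂J/∂y = -4(y - 3)(y - 1)(y + 1) = 0 at y ∈ {-1, 1, 3}.
The Hessian is diagonal: diag(J_xx, J_yy). Second derivatives: J_xx(-4)=1680, J_xx(-3)=-1260, J_xx(3)=1260, J_xx(4)=-1680; J_yy(-1)=-32, J_yy(1)=16, J_yy(3)=-32.
Local maxima occur where both diagonal entries negative: (-3, -1), (-3, 3), (4, -1), (4, 3). Count: 4.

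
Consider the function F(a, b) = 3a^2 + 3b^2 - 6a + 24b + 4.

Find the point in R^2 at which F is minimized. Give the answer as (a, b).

(1, -4)

F(a,b) separates as P(a) + Q(b) + 4, so its minimum is min P + min Q + 4.
P'(a) = 6a - 6 vanishes at a ∈ {1}; Q'(b) = 6b + 24 vanishes at b ∈ {-4}.
Local minima of P (where P''>0): P(1)=-3. Local minima of Q: Q(-4)=-48.
So the global minimum of F is P(1) + Q(-4) + 4 = -3 − 48 + 4 = -47, attained at (1, -4).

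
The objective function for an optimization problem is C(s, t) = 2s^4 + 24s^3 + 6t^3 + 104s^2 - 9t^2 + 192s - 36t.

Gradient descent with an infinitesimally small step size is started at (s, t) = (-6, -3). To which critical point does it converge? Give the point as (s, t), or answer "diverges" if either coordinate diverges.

diverges

C is separable, so gradient descent decouples: s follows -∂C/∂s, t follows -∂C/∂t.
∂C/∂s = 8(s + 2)(s + 3)(s + 4); at s=-6 this is -192, so s increases.
∂C/∂t = 18(t - 2)(t + 1); at t=-3 this is 180, so t decreases.
The t-coordinate has no critical point in that direction and runs off to infinity.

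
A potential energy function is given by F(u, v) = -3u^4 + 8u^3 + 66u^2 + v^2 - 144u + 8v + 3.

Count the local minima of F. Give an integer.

F separates as a function of u plus a function of v, so ∇F=0 decouples.
∂F/∂u = -12(u - 4)(u - 1)(u + 3) = 0 at u ∈ {-3, 1, 4}; ∂F/∂v = 2(v + 4) = 0 at v ∈ {-4}.
The Hessian is diagonal: diag(F_uu, F_vv). Second derivatives: F_uu(-3)=-336, F_uu(1)=144, F_uu(4)=-252; F_vv(-4)=2.
Local minima occur where both diagonal entries positive: (1, -4). Count: 1.

1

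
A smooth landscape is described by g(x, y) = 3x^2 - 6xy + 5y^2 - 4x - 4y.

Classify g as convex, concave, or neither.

convex

g is quadratic, so its Hessian is the constant matrix H = [[6, -6], [-6, 10]].
det(H) = 24, tr(H) = 16.
det(H) > 0 and tr(H) > 0, so H is positive definite everywhere: convex.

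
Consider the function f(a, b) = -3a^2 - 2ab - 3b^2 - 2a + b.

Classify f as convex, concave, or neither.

concave

f is quadratic, so its Hessian is the constant matrix H = [[-6, -2], [-2, -6]].
det(H) = 32, tr(H) = -12.
det(H) > 0 and tr(H) < 0, so H is negative definite everywhere: concave.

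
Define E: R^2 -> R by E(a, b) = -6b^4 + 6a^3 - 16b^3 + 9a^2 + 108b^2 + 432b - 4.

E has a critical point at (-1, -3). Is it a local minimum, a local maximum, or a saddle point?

local maximum

The mixed partial ∂²E/∂a∂b is 0, so the Hessian at any point is diag(E_aa, E_bb) = diag(18(2a + 1), 24(-3b^2 - 4b + 9)).
At (-1, -3): H = diag(-18, -144).
Both eigenvalues are negative, so H is negative definite: a local maximum.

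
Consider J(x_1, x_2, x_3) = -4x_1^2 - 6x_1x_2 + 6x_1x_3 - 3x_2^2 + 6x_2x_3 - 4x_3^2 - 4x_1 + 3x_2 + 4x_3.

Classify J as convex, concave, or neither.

J is quadratic, so its Hessian is the constant matrix H = [[-8, -6, 6], [-6, -6, 6], [6, 6, -8]].
Leading principal minors: -8, 12, -24.
Signs alternate −, +, − ⇒ H ≺ 0 ⇒ concave.

concave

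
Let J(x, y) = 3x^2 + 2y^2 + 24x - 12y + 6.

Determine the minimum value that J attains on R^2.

-60

J(x,y) separates as P(x) + Q(y) + 6, so its minimum is min P + min Q + 6.
P'(x) = 6x + 24 vanishes at x ∈ {-4}; Q'(y) = 4y - 12 vanishes at y ∈ {3}.
Local minima of P (where P''>0): P(-4)=-48. Local minima of Q: Q(3)=-18.
So the global minimum of J is P(-4) + Q(3) + 6 = -48 − 18 + 6 = -60, attained at (-4, 3).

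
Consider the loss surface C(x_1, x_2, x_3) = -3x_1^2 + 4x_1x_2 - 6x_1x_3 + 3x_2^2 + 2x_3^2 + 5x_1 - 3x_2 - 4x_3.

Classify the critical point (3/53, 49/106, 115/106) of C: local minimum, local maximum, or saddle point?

The Hessian is constant: H = [[-6, 4, -6], [4, 6, 0], [-6, 0, 4]].
Leading principal minors: Δ₁ = -6, Δ₂ = -52, Δ₃ = -424.
The minors fit neither the all-positive nor the alternating-sign pattern, so H is indefinite: a saddle point.

saddle point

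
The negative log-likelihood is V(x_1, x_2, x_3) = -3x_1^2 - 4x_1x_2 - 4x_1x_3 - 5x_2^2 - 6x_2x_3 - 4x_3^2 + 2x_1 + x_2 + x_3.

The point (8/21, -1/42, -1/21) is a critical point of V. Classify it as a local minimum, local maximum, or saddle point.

local maximum

The Hessian is constant: H = [[-6, -4, -4], [-4, -10, -6], [-4, -6, -8]].
Leading principal minors: Δ₁ = -6, Δ₂ = 44, Δ₃ = -168.
The minors alternate sign starting negative (−, +, −), so H is negative definite: a local maximum.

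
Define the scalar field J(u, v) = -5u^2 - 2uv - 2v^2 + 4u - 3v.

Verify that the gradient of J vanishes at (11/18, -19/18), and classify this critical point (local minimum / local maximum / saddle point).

local maximum

∇J = (-10u - 2v + 4, -2u - 4v - 3); substituting (11/18, -19/18) gives ∇J = (0, 0), so (11/18, -19/18) is indeed a critical point.
The Hessian of J is constant: H = [[-10, -2], [-2, -4]].
det(H) = (-10)·(-4) − (-2)² = 36.
det(H) > 0 and tr(H) = -14 < 0, so H is negative definite and the point is a local maximum.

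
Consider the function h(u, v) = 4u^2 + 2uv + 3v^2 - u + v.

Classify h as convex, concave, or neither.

convex

h is quadratic, so its Hessian is the constant matrix H = [[8, 2], [2, 6]].
det(H) = 44, tr(H) = 14.
det(H) > 0 and tr(H) > 0, so H is positive definite everywhere: convex.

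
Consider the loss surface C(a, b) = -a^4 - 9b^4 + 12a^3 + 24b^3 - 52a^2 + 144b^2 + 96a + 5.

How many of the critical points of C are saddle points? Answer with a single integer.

C separates as a function of a plus a function of b, so ∇C=0 decouples.
∂C/∂a = -4(a - 4)(a - 3)(a - 2) = 0 at a ∈ {2, 3, 4}; ∂C/∂b = -36b(b - 4)(b + 2) = 0 at b ∈ {-2, 0, 4}.
The Hessian is diagonal: diag(C_aa, C_bb). Second derivatives: C_aa(2)=-8, C_aa(3)=4, C_aa(4)=-8; C_bb(-2)=-432, C_bb(0)=288, C_bb(4)=-864.
Saddle points occur where the two diagonal entries have opposite signs: (2, 0), (3, -2), (3, 4), (4, 0). Count: 4.

4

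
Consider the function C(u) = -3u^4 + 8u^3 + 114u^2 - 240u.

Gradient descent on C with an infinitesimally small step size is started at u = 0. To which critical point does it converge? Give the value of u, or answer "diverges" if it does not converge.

1

C'(u) = -12(u - 5)(u - 1)(u + 4), so C'(0) = -240.
Gradient descent moves in the -C' direction, i.e. u is increasing.
The nearest critical point in that direction is u = 1, where C'' = 240 > 0 (a local minimum). The iterate converges there.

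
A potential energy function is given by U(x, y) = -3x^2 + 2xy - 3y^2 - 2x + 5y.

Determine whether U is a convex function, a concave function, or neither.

U is quadratic, so its Hessian is the constant matrix H = [[-6, 2], [2, -6]].
det(H) = 32, tr(H) = -12.
det(H) > 0 and tr(H) < 0, so H is negative definite everywhere: concave.

concave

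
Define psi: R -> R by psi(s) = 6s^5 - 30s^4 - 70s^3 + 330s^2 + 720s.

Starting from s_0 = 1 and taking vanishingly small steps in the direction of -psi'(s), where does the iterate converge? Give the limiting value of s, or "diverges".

-1

psi'(s) = 30(s - 4)(s - 3)(s + 1)(s + 2), so psi'(1) = 1080.
Gradient descent moves in the -psi' direction, i.e. s is decreasing.
The nearest critical point in that direction is s = -1, where psi'' = 600 > 0 (a local minimum). The iterate converges there.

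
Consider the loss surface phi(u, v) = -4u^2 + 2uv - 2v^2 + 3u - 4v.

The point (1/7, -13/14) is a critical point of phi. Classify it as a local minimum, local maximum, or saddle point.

The Hessian of phi is constant: H = [[-8, 2], [2, -4]].
det(H) = (-8)·(-4) − 2² = 28.
det(H) > 0 and tr(H) = -12 < 0, so H is negative definite and the point is a local maximum.

local maximum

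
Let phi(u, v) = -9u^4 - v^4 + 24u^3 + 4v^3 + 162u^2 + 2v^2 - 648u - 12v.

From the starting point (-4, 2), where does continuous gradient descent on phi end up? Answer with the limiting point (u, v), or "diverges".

phi is separable, so gradient descent decouples: u follows -∂phi/∂u, v follows -∂phi/∂v.
∂phi/∂u = -36(u - 3)(u - 2)(u + 3); at u=-4 this is 1512, so u decreases.
∂phi/∂v = -4(v - 3)(v - 1)(v + 1); at v=2 this is 12, so v decreases.
The u-coordinate has no critical point in that direction and runs off to infinity.

diverges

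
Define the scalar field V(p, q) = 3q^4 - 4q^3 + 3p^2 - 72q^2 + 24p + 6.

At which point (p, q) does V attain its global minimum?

(-4, 4)

V(p,q) separates as A(p) + B(q) + 6, so its minimum is min A + min B + 6.
A'(p) = 6p + 24 vanishes at p ∈ {-4}; B'(q) = 12q(q - 4)(q + 3) vanishes at q ∈ {-3, 0, 4}.
Local minima of A (where A''>0): A(-4)=-48. Local minima of B: B(-3)=-297, B(4)=-640.
So the global minimum of V is A(-4) + B(4) + 6 = -48 − 640 + 6 = -682, attained at (-4, 4).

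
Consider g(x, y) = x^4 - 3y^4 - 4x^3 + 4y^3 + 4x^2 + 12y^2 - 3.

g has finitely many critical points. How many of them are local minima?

g separates as a function of x plus a function of y, so ∇g=0 decouples.
∂g/∂x = 4x(x - 2)(x - 1) = 0 at x ∈ {0, 1, 2}; ∂g/∂y = -12y(y - 2)(y + 1) = 0 at y ∈ {-1, 0, 2}.
The Hessian is diagonal: diag(g_xx, g_yy). Second derivatives: g_xx(0)=8, g_xx(1)=-4, g_xx(2)=8; g_yy(-1)=-36, g_yy(0)=24, g_yy(2)=-72.
Local minima occur where both diagonal entries positive: (0, 0), (2, 0). Count: 2.

2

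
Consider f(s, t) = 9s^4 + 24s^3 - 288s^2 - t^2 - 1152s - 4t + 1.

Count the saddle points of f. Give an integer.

f separates as a function of s plus a function of t, so ∇f=0 decouples.
∂f/∂s = 36(s - 4)(s + 2)(s + 4) = 0 at s ∈ {-4, -2, 4}; ∂f/∂t = -2(t + 2) = 0 at t ∈ {-2}.
The Hessian is diagonal: diag(f_ss, f_tt). Second derivatives: f_ss(-4)=576, f_ss(-2)=-432, f_ss(4)=1728; f_tt(-2)=-2.
Saddle points occur where the two diagonal entries have opposite signs: (-4, -2), (4, -2). Count: 2.

2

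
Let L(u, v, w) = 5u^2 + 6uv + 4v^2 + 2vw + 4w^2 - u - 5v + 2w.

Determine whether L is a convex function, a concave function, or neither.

L is quadratic, so its Hessian is the constant matrix H = [[10, 6, 0], [6, 8, 2], [0, 2, 8]].
Leading principal minors: 10, 44, 312.
All positive ⇒ H ≻ 0 ⇒ convex.

convex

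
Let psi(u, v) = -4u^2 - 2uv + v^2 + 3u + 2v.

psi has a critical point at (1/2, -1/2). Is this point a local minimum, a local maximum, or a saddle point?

saddle point

The Hessian of psi is constant: H = [[-8, -2], [-2, 2]].
det(H) = (-8)·2 − (-2)² = -20.
Since det(H) < 0, H is indefinite and the critical point is a saddle point.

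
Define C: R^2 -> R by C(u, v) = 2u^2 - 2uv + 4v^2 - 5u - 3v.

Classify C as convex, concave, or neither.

convex

C is quadratic, so its Hessian is the constant matrix H = [[4, -2], [-2, 8]].
det(H) = 28, tr(H) = 12.
det(H) > 0 and tr(H) > 0, so H is positive definite everywhere: convex.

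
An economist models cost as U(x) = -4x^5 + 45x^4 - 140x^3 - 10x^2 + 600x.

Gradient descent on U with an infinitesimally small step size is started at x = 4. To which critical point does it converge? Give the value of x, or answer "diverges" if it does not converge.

3

U'(x) = -20(x - 5)(x - 3)(x - 2)(x + 1), so U'(4) = 200.
Gradient descent moves in the -U' direction, i.e. x is decreasing.
The nearest critical point in that direction is x = 3, where U'' = 160 > 0 (a local minimum). The iterate converges there.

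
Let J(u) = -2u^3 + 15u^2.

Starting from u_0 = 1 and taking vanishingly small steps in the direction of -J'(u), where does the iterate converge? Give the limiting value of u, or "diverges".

J'(u) = -6u(u - 5), so J'(1) = 24.
Gradient descent moves in the -J' direction, i.e. u is decreasing.
The nearest critical point in that direction is u = 0, where J'' = 30 > 0 (a local minimum). The iterate converges there.

0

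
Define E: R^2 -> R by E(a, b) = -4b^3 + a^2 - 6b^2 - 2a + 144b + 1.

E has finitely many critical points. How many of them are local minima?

1

E separates as a function of a plus a function of b, so ∇E=0 decouples.
∂E/∂a = 2(a - 1) = 0 at a ∈ {1}; ∂E/∂b = -12(b - 3)(b + 4) = 0 at b ∈ {-4, 3}.
The Hessian is diagonal: diag(E_aa, E_bb). Second derivatives: E_aa(1)=2; E_bb(-4)=84, E_bb(3)=-84.
Local minima occur where both diagonal entries positive: (1, -4). Count: 1.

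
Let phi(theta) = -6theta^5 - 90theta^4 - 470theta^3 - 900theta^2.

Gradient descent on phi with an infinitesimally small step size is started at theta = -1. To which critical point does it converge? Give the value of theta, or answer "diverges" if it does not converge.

phi'(theta) = -30theta(theta + 3)(theta + 4)(theta + 5), so phi'(-1) = 720.
Gradient descent moves in the -phi' direction, i.e. theta is decreasing.
The nearest critical point in that direction is theta = -3, where phi'' = 180 > 0 (a local minimum). The iterate converges there.

-3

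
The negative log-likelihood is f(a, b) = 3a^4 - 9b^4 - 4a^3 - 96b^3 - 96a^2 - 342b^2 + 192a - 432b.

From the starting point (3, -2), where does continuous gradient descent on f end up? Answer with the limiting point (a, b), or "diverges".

(4, -3)

f is separable, so gradient descent decouples: a follows -∂f/∂a, b follows -∂f/∂b.
∂f/∂a = 12(a - 4)(a - 1)(a + 4); at a=3 this is -168, so a increases.
∂f/∂b = -36(b + 1)(b + 3)(b + 4); at b=-2 this is 72, so b decreases.
a converges to its nearest critical value 4 (a local min of the a-part); b converges to -3. The iterate converges to (4, -3).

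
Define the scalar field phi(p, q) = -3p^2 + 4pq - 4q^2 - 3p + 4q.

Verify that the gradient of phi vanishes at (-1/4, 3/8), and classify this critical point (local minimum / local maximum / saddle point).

∇phi = (-6p + 4q - 3, 4p - 8q + 4); substituting (-1/4, 3/8) gives ∇phi = (0, 0), so (-1/4, 3/8) is indeed a critical point.
The Hessian of phi is constant: H = [[-6, 4], [4, -8]].
det(H) = (-6)·(-8) − 4² = 32.
det(H) > 0 and tr(H) = -14 < 0, so H is negative definite and the point is a local maximum.

local maximum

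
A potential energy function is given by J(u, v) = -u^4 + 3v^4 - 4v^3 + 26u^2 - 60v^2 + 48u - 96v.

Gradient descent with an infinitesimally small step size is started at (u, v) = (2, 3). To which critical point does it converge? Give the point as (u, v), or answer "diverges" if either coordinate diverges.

(-1, 4)

J is separable, so gradient descent decouples: u follows -∂J/∂u, v follows -∂J/∂v.
∂J/∂u = -4(u - 4)(u + 1)(u + 3); at u=2 this is 120, so u decreases.
∂J/∂v = 12(v - 4)(v + 1)(v + 2); at v=3 this is -240, so v increases.
u converges to its nearest critical value -1 (a local min of the u-part); v converges to 4. The iterate converges to (-1, 4).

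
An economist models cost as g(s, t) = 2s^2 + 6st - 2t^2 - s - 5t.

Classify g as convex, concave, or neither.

neither

g is quadratic, so its Hessian is the constant matrix H = [[4, 6], [6, -4]].
det(H) = -52, tr(H) = 0.
det(H) < 0, so H is indefinite: neither convex nor concave.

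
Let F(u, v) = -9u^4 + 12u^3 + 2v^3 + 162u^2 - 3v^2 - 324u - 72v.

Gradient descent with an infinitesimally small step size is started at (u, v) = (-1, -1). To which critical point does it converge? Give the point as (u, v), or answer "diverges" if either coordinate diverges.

(1, 4)

F is separable, so gradient descent decouples: u follows -∂F/∂u, v follows -∂F/∂v.
∂F/∂u = -36(u - 3)(u - 1)(u + 3); at u=-1 this is -576, so u increases.
∂F/∂v = 6(v - 4)(v + 3); at v=-1 this is -60, so v increases.
u converges to its nearest critical value 1 (a local min of the u-part); v converges to 4. The iterate converges to (1, 4).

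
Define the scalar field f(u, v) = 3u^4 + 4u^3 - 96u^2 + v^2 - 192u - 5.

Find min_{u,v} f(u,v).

-1285

f(u,v) separates as P(u) + Q(v) − 5, so its minimum is min P + min Q − 5.
P'(u) = 12(u - 4)(u + 1)(u + 4) vanishes at u ∈ {-4, -1, 4}; Q'(v) = 2v vanishes at v ∈ {0}.
Local minima of P (where P''>0): P(-4)=-256, P(4)=-1280. Local minima of Q: Q(0)=0.
So the global minimum of f is P(4) + Q(0) − 5 = -1280 + 0 − 5 = -1285, attained at (4, 0).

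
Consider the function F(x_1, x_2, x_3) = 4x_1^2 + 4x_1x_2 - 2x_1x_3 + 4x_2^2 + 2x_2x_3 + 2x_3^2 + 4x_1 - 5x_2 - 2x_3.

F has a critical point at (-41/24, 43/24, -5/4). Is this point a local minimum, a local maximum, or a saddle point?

local minimum

The Hessian is constant: H = [[8, 4, -2], [4, 8, 2], [-2, 2, 4]].
Leading principal minors: Δ₁ = 8, Δ₂ = 48, Δ₃ = 96.
All leading minors are positive, so H is positive definite: a local minimum.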